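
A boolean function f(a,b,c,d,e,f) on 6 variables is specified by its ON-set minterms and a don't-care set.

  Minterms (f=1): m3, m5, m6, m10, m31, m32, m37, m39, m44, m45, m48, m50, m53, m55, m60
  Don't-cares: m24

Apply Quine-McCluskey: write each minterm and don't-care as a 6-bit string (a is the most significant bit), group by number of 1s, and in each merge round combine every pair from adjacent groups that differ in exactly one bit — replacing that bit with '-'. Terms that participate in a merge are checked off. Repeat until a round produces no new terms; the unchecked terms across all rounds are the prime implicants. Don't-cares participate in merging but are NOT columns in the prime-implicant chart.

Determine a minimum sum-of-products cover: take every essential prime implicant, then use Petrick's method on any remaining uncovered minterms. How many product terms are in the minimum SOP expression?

10

Round 0: 000011 000101✓ 000110 001010 011000 011111 100000✓ 100101✓ 100111✓ 101100✓ 101101✓ 110000✓ 110010✓ 110101✓ 110111✓ 111100✓
Round 1: -00101 1-0000 1-0101✓ 1-0111✓ 1-1100 10-101 1001-1✓ 10110- 1100-0 1101-1✓
Round 2: 1-01-1
PIs = {-00101, 000011, 000110, 001010, 011000, 011111, 1-0000, 1-01-1, 1-1100, 10-101, 10110-, 1100-0}
Coverage chart:
  m3: 000011 ←essential
  m5: -00101 ←essential
  m6: 000110 ←essential
  m10: 001010 ←essential
  m31: 011111 ←essential
  m32: 1-0000 ←essential
  m37: -00101,1-01-1,10-101
  m39: 1-01-1 ←essential
  m44: 1-1100,10110-
  m45: 10-101,10110-
  m48: 1-0000,1100-0
  m50: 1100-0 ←essential
  m53: 1-01-1 ←essential
  m55: 1-01-1 ←essential
  m60: 1-1100 ←essential
Essential: -00101, 000011, 000110, 001010, 011111, 1-0000, 1-01-1, 1-1100, 1100-0
Petrick residual → 10-101
Min cover (10 terms): b'c'de'f + a'b'c'd'ef + a'b'c'def' + a'b'cd'ef' + a'bcdef + ac'd'e'f' + ac'df + acde'f' + ab'de'f + abc'd'f'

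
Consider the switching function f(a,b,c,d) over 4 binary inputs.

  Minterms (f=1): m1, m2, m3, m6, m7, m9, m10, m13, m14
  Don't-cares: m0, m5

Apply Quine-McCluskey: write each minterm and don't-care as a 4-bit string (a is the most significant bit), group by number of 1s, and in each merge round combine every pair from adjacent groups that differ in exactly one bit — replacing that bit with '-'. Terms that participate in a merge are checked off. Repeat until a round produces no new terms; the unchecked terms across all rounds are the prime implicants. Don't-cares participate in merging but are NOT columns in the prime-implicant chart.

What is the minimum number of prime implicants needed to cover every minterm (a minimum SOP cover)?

Round 0: 0000✓ 0001✓ 0010✓ 0011✓ 0101✓ 0110✓ 0111✓ 1001✓ 1010✓ 1101✓ 1110✓
Round 1: -001✓ -010✓ -101✓ -110✓ 0-01✓ 0-10✓ 0-11✓ 00-0✓ 00-1✓ 000-✓ 001-✓ 01-1✓ 011-✓ 1-01✓ 1-10✓
Round 2: --01 --10 0--1 0-1- 00--
PIs = {--01, --10, 0--1, 0-1-, 00--}
Coverage chart:
  m1: --01,0--1,00--
  m2: --10,0-1-,00--
  m3: 0--1,0-1-,00--
  m6: --10,0-1-
  m7: 0--1,0-1-
  m9: --01 ←essential
  m10: --10 ←essential
  m13: --01 ←essential
  m14: --10 ←essential
Essential: --01, --10
Petrick residual → 0--1
Min cover (3 terms): c'd + cd' + a'd

3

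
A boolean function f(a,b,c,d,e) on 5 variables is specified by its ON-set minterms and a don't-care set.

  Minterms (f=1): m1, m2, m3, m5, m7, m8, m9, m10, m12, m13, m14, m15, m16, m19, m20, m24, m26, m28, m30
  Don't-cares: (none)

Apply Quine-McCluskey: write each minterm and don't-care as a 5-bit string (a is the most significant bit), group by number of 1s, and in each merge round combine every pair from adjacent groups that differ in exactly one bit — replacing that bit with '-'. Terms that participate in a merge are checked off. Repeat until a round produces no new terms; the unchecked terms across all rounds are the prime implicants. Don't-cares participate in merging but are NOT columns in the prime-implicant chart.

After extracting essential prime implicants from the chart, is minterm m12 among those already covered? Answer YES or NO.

YES

[col 0] 00001*, 00010*, 00011*, 00101*, 00111*, 01000*, 01001*, 01010*, 01100*, 01101*, 01110*, 01111*, 10000*, 10011*, 10100*, 11000*, 11010*, 11100*, 11110*
[col 1] -0011, -1000*, -1010*, -1100*, -1110*, 0-001*, 0-010, 0-101*, 0-111*, 00-01*, 00-11*, 000-1*, 0001-, 001-1*, 01-00*, 01-01*, 01-10*, 010-0*, 0100-*, 011-0*, 011-1*, 0110-*, 0111-*, 1-000*, 1-100*, 10-00*, 11-00*, 11-10*, 110-0*, 111-0*
[col 2] -1-00*, -1-10*, -10-0*, -11-0*, 0--01, 0-1-1, 00--1, 01--0*, 01-0-, 011--, 1--00, 11--0*
[col 3] -1--0
Prime implicants: -0011, -1--0, 0--01, 0-010, 0-1-1, 00--1, 0001-, 01-0-, 011--, 1--00
PI chart (minterm → PIs covering it):
  1 | 0--01,00--1
  2 | 0-010,0001-
  3 | -0011,00--1,0001-
  5 | 0--01,0-1-1,00--1
  7 | 0-1-1,00--1
  8 | -1--0,01-0-
  9 | 0--01,01-0-
  10 | -1--0,0-010
  12 | -1--0,01-0-,011--
  13 | 0--01,0-1-1,01-0-,011--
  14 | -1--0,011--
  15 | 0-1-1,011--
  16 | 1--00  (sole → essential)
  19 | -0011  (sole → essential)
  20 | 1--00  (sole → essential)
  24 | -1--0,1--00
  26 | -1--0  (sole → essential)
  28 | -1--0,1--00
  30 | -1--0  (sole → essential)
Essential prime implicants: -0011, -1--0, 1--00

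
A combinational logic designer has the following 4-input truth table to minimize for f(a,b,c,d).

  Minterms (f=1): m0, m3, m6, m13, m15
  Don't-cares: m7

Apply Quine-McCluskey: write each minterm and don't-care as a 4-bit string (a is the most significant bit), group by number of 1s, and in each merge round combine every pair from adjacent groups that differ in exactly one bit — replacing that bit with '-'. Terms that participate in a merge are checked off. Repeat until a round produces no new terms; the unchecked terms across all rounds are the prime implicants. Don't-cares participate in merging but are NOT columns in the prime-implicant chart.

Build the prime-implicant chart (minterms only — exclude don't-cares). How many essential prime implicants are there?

4

[col 0] 0000, 0011*, 0110*, 0111*, 1101*, 1111*
[col 1] -111, 0-11, 011-, 11-1
Prime implicants: -111, 0-11, 0000, 011-, 11-1
PI chart (minterm → PIs covering it):
  0 | 0000  (sole → essential)
  3 | 0-11  (sole → essential)
  6 | 011-  (sole → essential)
  13 | 11-1  (sole → essential)
  15 | -111,11-1
Essential prime implicants: 0-11, 0000, 011-, 11-1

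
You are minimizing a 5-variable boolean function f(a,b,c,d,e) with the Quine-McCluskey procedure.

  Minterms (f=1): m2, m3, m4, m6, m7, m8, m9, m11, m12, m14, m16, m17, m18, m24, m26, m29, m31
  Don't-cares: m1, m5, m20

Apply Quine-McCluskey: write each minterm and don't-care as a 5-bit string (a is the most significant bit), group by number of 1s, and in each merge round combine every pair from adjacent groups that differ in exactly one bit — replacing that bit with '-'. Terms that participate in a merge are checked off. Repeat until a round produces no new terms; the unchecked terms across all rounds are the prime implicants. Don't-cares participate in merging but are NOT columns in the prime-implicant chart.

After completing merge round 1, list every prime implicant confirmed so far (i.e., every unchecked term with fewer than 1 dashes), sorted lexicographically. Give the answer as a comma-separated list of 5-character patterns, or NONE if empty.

Round 0: 00001✓ 00010✓ 00011✓ 00100✓ 00101✓ 00110✓ 00111✓ 01000✓ 01001✓ 01011✓ 01100✓ 01110✓ 10000✓ 10001✓ 10010✓ 10100✓ 11000✓ 11010✓ 11101✓ 11111✓
Round 1: -0001 -0010 -0100 -1000 0-001✓ 0-011✓ 0-100✓ 0-110✓ 00-01✓ 00-10✓ 00-11✓ 000-1✓ 0001-✓ 001-0✓ 001-1✓ 0010-✓ 0011-✓ 01-00 010-1✓ 0100- 011-0✓ 1-000✓ 1-010✓ 10-00 100-0✓ 1000- 110-0✓ 111-1
Round 2: 0-0-1 0-1-0 00--1 00-1- 001-- 1-0-0
PIs = {-0001, -0010, -0100, -1000, 0-0-1, 0-1-0, 00--1, 00-1-, 001--, 01-00, 0100-, 1-0-0, 10-00, 1000-, 111-1}

NONE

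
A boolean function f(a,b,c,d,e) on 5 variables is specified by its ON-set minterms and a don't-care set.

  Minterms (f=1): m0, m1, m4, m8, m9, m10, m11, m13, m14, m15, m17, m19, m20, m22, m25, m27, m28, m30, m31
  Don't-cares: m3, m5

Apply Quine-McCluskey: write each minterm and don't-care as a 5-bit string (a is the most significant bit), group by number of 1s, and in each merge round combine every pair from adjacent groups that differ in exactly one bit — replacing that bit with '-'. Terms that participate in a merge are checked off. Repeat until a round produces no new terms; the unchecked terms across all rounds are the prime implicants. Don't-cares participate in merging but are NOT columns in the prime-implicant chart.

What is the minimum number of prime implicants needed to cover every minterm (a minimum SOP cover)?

6

[col 0] 00000*, 00001*, 00011*, 00100*, 00101*, 01000*, 01001*, 01010*, 01011*, 01101*, 01110*, 01111*, 10001*, 10011*, 10100*, 10110*, 11001*, 11011*, 11100*, 11110*, 11111*
[col 1] -0001*, -0011*, -0100, -1001*, -1011*, -1110*, -1111*, 0-000*, 0-001*, 0-011*, 0-101*, 00-00*, 00-01*, 000-1*, 0000-*, 0010-*, 01-01*, 01-10*, 01-11*, 010-0*, 010-1*, 0100-*, 0101-*, 011-1*, 0111-*, 1-001*, 1-011*, 1-100*, 1-110*, 100-1*, 101-0*, 11-11*, 110-1*, 111-0*, 1111-*
[col 2] --001*, --011*, -00-1*, -1-11, -10-1*, -111-, 0--01, 0-0-1*, 0-00-, 00-0-, 01--1, 01-1-, 010--, 1-0-1*, 1-1-0
[col 3] --0-1
Prime implicants: --0-1, -0100, -1-11, -111-, 0--01, 0-00-, 00-0-, 01--1, 01-1-, 010--, 1-1-0
PI chart (minterm → PIs covering it):
  0 | 0-00-,00-0-
  1 | --0-1,0--01,0-00-,00-0-
  4 | -0100,00-0-
  8 | 0-00-,010--
  9 | --0-1,0--01,0-00-,01--1,010--
  10 | 01-1-,010--
  11 | --0-1,-1-11,01--1,01-1-,010--
  13 | 0--01,01--1
  14 | -111-,01-1-
  15 | -1-11,-111-,01--1,01-1-
  17 | --0-1  (sole → essential)
  19 | --0-1  (sole → essential)
  20 | -0100,1-1-0
  22 | 1-1-0  (sole → essential)
  25 | --0-1  (sole → essential)
  27 | --0-1,-1-11
  28 | 1-1-0  (sole → essential)
  30 | -111-,1-1-0
  31 | -1-11,-111-
Essential prime implicants: --0-1, 1-1-0
Petrick residual → -111-, 0--01, 00-0-, 010--
Minimum SOP uses 6 PIs: c'e + bcd + a'd'e + a'b'd' + a'bc' + ace'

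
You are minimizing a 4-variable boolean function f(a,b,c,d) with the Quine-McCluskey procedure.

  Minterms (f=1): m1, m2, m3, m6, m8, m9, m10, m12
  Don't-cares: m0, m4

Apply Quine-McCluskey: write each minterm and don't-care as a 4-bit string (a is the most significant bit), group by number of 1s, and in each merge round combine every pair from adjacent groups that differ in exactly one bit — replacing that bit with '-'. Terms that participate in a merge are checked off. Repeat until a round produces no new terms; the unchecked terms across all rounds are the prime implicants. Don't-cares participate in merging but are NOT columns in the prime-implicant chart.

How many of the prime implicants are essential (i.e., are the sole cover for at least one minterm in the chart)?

5

size-2^0 implicants → 0000(✓)  0001(✓)  0010(✓)  0011(✓)  0100(✓)  0110(✓)  1000(✓)  1001(✓)  1010(✓)  1100(✓)
size-2^1 implicants → -000(✓)  -001(✓)  -010(✓)  -100(✓)  0-00(✓)  0-10(✓)  00-0(✓)  00-1(✓)  000-(✓)  001-(✓)  01-0(✓)  1-00(✓)  10-0(✓)  100-(✓)
size-2^2 implicants → --00  -0-0  -00-  0--0  00--
Unchecked terms (primes): --00, -0-0, -00-, 0--0, 00--
Minterm coverage:
  m1 ⊆ -00-,00--
  m2 ⊆ -0-0,0--0,00--
  m3 ⊆ 00-- [E]
  m6 ⊆ 0--0 [E]
  m8 ⊆ --00,-0-0,-00-
  m9 ⊆ -00- [E]
  m10 ⊆ -0-0 [E]
  m12 ⊆ --00 [E]
E = {--00, -0-0, -00-, 0--0, 00--}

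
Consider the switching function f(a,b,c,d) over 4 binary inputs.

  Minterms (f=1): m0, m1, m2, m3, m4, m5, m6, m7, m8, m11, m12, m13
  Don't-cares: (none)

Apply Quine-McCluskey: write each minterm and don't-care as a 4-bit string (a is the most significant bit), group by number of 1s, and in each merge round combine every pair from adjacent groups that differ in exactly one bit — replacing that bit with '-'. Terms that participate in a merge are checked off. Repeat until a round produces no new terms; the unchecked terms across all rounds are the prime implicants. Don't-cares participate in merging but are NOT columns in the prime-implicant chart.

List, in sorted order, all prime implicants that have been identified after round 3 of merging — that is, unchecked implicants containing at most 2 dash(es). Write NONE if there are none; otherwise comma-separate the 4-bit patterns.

Round 0: 0000✓ 0001✓ 0010✓ 0011✓ 0100✓ 0101✓ 0110✓ 0111✓ 1000✓ 1011✓ 1100✓ 1101✓
Round 1: -000✓ -011 -100✓ -101✓ 0-00✓ 0-01✓ 0-10✓ 0-11✓ 00-0✓ 00-1✓ 000-✓ 001-✓ 01-0✓ 01-1✓ 010-✓ 011-✓ 1-00✓ 110-✓
Round 2: --00 -10- 0--0✓ 0--1✓ 0-0-✓ 0-1-✓ 00--✓ 01--✓
Round 3: 0---
PIs = {--00, -011, -10-, 0---}

--00, -011, -10-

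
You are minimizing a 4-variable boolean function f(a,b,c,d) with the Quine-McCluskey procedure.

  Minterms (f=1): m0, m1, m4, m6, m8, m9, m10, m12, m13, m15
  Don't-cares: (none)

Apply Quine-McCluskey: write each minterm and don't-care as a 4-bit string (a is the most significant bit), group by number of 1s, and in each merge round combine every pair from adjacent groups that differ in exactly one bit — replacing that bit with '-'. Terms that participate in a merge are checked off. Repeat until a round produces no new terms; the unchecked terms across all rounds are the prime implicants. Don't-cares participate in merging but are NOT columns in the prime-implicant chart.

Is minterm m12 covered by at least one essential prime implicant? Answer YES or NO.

NO

Round 0: 0000✓ 0001✓ 0100✓ 0110✓ 1000✓ 1001✓ 1010✓ 1100✓ 1101✓ 1111✓
Round 1: -000✓ -001✓ -100✓ 0-00✓ 000-✓ 01-0 1-00✓ 1-01✓ 10-0 100-✓ 11-1 110-✓
Round 2: --00 -00- 1-0-
PIs = {--00, -00-, 01-0, 1-0-, 10-0, 11-1}
Coverage chart:
  m0: --00,-00-
  m1: -00- ←essential
  m4: --00,01-0
  m6: 01-0 ←essential
  m8: --00,-00-,1-0-,10-0
  m9: -00-,1-0-
  m10: 10-0 ←essential
  m12: --00,1-0-
  m13: 1-0-,11-1
  m15: 11-1 ←essential
Essential: -00-, 01-0, 10-0, 11-1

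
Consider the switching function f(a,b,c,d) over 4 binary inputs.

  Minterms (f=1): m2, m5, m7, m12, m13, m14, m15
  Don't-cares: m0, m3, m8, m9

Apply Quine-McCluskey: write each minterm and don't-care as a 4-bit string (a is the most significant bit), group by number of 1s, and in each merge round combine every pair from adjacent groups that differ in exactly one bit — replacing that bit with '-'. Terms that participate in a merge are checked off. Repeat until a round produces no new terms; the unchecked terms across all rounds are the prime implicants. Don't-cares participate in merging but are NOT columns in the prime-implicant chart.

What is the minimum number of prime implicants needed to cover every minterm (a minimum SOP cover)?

3

Round 0: 0000✓ 0010✓ 0011✓ 0101✓ 0111✓ 1000✓ 1001✓ 1100✓ 1101✓ 1110✓ 1111✓
Round 1: -000 -101✓ -111✓ 0-11 00-0 001- 01-1✓ 1-00✓ 1-01✓ 100-✓ 11-0✓ 11-1✓ 110-✓ 111-✓
Round 2: -1-1 1-0- 11--
PIs = {-000, -1-1, 0-11, 00-0, 001-, 1-0-, 11--}
Coverage chart:
  m2: 00-0,001-
  m5: -1-1 ←essential
  m7: -1-1,0-11
  m12: 1-0-,11--
  m13: -1-1,1-0-,11--
  m14: 11-- ←essential
  m15: -1-1,11--
Essential: -1-1, 11--
Petrick residual → 00-0
Min cover (3 terms): bd + a'b'd' + ab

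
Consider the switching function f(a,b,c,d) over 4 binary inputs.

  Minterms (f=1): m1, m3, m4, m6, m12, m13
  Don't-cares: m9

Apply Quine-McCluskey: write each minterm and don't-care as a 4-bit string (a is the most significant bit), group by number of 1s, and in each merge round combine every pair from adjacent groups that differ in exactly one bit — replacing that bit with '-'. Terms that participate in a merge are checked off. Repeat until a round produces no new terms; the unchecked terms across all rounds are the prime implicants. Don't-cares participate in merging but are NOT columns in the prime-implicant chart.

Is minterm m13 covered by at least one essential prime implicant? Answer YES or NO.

[col 0] 0001*, 0011*, 0100*, 0110*, 1001*, 1100*, 1101*
[col 1] -001, -100, 00-1, 01-0, 1-01, 110-
Prime implicants: -001, -100, 00-1, 01-0, 1-01, 110-
PI chart (minterm → PIs covering it):
  1 | -001,00-1
  3 | 00-1  (sole → essential)
  4 | -100,01-0
  6 | 01-0  (sole → essential)
  12 | -100,110-
  13 | 1-01,110-
Essential prime implicants: 00-1, 01-0

NO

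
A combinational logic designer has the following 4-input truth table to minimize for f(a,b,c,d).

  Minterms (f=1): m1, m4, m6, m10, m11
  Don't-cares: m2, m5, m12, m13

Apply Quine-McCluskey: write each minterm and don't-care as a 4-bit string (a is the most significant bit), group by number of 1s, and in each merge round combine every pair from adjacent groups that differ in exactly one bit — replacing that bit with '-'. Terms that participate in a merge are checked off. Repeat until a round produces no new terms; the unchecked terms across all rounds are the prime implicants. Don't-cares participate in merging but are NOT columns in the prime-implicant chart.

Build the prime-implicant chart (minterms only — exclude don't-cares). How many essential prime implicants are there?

size-2^0 implicants → 0001(✓)  0010(✓)  0100(✓)  0101(✓)  0110(✓)  1010(✓)  1011(✓)  1100(✓)  1101(✓)
size-2^1 implicants → -010  -100(✓)  -101(✓)  0-01  0-10  01-0  010-(✓)  101-  110-(✓)
size-2^2 implicants → -10-
Unchecked terms (primes): -010, -10-, 0-01, 0-10, 01-0, 101-
Minterm coverage:
  m1 ⊆ 0-01 [E]
  m4 ⊆ -10-,01-0
  m6 ⊆ 0-10,01-0
  m10 ⊆ -010,101-
  m11 ⊆ 101- [E]
E = {0-01, 101-}

2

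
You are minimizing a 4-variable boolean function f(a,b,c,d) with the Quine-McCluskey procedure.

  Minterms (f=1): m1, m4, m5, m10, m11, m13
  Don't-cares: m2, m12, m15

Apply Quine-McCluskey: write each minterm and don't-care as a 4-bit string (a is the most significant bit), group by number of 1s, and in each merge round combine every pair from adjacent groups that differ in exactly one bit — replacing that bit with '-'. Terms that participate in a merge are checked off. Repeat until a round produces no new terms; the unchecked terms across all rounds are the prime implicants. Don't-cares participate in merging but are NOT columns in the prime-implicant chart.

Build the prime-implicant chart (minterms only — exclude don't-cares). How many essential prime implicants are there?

size-2^0 implicants → 0001(✓)  0010(✓)  0100(✓)  0101(✓)  1010(✓)  1011(✓)  1100(✓)  1101(✓)  1111(✓)
size-2^1 implicants → -010  -100(✓)  -101(✓)  0-01  010-(✓)  1-11  101-  11-1  110-(✓)
size-2^2 implicants → -10-
Unchecked terms (primes): -010, -10-, 0-01, 1-11, 101-, 11-1
Minterm coverage:
  m1 ⊆ 0-01 [E]
  m4 ⊆ -10- [E]
  m5 ⊆ -10-,0-01
  m10 ⊆ -010,101-
  m11 ⊆ 1-11,101-
  m13 ⊆ -10-,11-1
E = {-10-, 0-01}

2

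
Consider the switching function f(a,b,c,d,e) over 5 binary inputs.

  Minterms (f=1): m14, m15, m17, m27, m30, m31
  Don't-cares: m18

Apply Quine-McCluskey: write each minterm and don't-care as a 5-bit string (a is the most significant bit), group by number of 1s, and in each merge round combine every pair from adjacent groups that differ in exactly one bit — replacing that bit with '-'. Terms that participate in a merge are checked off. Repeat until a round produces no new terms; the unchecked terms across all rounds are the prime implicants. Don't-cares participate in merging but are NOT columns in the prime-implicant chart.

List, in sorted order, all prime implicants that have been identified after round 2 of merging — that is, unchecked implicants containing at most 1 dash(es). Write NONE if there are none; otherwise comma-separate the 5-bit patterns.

[col 0] 01110*, 01111*, 10001, 10010, 11011*, 11110*, 11111*
[col 1] -1110*, -1111*, 0111-*, 11-11, 1111-*
[col 2] -111-
Prime implicants: -111-, 10001, 10010, 11-11

10001, 10010, 11-11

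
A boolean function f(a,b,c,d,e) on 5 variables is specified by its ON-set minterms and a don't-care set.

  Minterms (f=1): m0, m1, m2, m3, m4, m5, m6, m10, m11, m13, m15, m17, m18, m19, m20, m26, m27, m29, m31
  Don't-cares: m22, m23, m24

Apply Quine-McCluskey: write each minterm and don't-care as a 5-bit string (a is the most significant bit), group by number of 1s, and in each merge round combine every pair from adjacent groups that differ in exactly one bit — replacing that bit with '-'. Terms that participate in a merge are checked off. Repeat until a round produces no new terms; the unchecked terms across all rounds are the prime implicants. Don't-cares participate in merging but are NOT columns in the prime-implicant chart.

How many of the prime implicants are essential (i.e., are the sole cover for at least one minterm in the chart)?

Round 0: 00000✓ 00001✓ 00010✓ 00011✓ 00100✓ 00101✓ 00110✓ 01010✓ 01011✓ 01101✓ 01111✓ 10001✓ 10010✓ 10011✓ 10100✓ 10110✓ 10111✓ 11000✓ 11010✓ 11011✓ 11101✓ 11111✓
Round 1: -0001✓ -0010✓ -0011✓ -0100✓ -0110✓ -1010✓ -1011✓ -1101✓ -1111✓ 0-010✓ 0-011✓ 0-101 00-00✓ 00-01✓ 00-10✓ 000-0✓ 000-1✓ 0000-✓ 0001-✓ 001-0✓ 0010-✓ 01-11✓ 0101-✓ 011-1✓ 1-010✓ 1-011✓ 1-111✓ 10-10✓ 10-11✓ 100-1✓ 1001-✓ 101-0✓ 1011-✓ 11-11✓ 110-0 1101-✓ 111-1✓
Round 2: --010✓ --011✓ -0-10 -00-1 -001-✓ -01-0 -1-11 -101-✓ -11-1 0-01-✓ 00--0 00-0- 000-- 1--11 1-01-✓ 10-1-
Round 3: --01-
PIs = {--01-, -0-10, -00-1, -01-0, -1-11, -11-1, 0-101, 00--0, 00-0-, 000--, 1--11, 10-1-, 110-0}
Coverage chart:
  m0: 00--0,00-0-,000--
  m1: -00-1,00-0-,000--
  m2: --01-,-0-10,00--0,000--
  m3: --01-,-00-1,000--
  m4: -01-0,00--0,00-0-
  m5: 0-101,00-0-
  m6: -0-10,-01-0,00--0
  m10: --01- ←essential
  m11: --01-,-1-11
  m13: -11-1,0-101
  m15: -1-11,-11-1
  m17: -00-1 ←essential
  m18: --01-,-0-10,10-1-
  m19: --01-,-00-1,1--11,10-1-
  m20: -01-0 ←essential
  m26: --01-,110-0
  m27: --01-,-1-11,1--11
  m29: -11-1 ←essential
  m31: -1-11,-11-1,1--11
Essential: --01-, -00-1, -01-0, -11-1

4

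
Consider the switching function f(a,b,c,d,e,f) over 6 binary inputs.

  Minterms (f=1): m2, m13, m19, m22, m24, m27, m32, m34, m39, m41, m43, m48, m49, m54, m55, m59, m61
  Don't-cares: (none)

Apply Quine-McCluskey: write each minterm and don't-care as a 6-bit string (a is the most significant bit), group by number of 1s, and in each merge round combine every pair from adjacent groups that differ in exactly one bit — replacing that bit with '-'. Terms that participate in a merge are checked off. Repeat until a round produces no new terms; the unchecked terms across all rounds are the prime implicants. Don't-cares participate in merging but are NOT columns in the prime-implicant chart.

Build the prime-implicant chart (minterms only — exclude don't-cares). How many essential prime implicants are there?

9

size-2^0 implicants → 000010(✓)  001101  010011(✓)  010110(✓)  011000  011011(✓)  100000(✓)  100010(✓)  100111(✓)  101001(✓)  101011(✓)  110000(✓)  110001(✓)  110110(✓)  110111(✓)  111011(✓)  111101
size-2^1 implicants → -00010  -10110  -11011  01-011  1-0000  1-0111  1-1011  1000-0  1010-1  11000-  11011-
Unchecked terms (primes): -00010, -10110, -11011, 001101, 01-011, 011000, 1-0000, 1-0111, 1-1011, 1000-0, 1010-1, 11000-, 11011-, 111101
Minterm coverage:
  m2 ⊆ -00010 [E]
  m13 ⊆ 001101 [E]
  m19 ⊆ 01-011 [E]
  m22 ⊆ -10110 [E]
  m24 ⊆ 011000 [E]
  m27 ⊆ -11011,01-011
  m32 ⊆ 1-0000,1000-0
  m34 ⊆ -00010,1000-0
  m39 ⊆ 1-0111 [E]
  m41 ⊆ 1010-1 [E]
  m43 ⊆ 1-1011,1010-1
  m48 ⊆ 1-0000,11000-
  m49 ⊆ 11000- [E]
  m54 ⊆ -10110,11011-
  m55 ⊆ 1-0111,11011-
  m59 ⊆ -11011,1-1011
  m61 ⊆ 111101 [E]
E = {-00010, -10110, 001101, 01-011, 011000, 1-0111, 1010-1, 11000-, 111101}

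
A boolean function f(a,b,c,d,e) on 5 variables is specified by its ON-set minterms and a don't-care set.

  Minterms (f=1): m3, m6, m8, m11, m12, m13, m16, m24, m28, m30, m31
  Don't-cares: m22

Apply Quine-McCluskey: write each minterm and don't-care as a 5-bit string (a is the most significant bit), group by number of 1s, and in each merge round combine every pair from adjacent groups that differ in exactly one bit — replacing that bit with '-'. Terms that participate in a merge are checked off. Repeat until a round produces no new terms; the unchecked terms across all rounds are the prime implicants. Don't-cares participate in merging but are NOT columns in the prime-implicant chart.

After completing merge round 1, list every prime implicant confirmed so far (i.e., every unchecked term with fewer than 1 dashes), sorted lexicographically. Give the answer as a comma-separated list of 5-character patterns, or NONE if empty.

NONE

Round 0: 00011✓ 00110✓ 01000✓ 01011✓ 01100✓ 01101✓ 10000✓ 10110✓ 11000✓ 11100✓ 11110✓ 11111✓
Round 1: -0110 -1000✓ -1100✓ 0-011 01-00✓ 0110- 1-000 1-110 11-00✓ 111-0 1111-
Round 2: -1-00
PIs = {-0110, -1-00, 0-011, 0110-, 1-000, 1-110, 111-0, 1111-}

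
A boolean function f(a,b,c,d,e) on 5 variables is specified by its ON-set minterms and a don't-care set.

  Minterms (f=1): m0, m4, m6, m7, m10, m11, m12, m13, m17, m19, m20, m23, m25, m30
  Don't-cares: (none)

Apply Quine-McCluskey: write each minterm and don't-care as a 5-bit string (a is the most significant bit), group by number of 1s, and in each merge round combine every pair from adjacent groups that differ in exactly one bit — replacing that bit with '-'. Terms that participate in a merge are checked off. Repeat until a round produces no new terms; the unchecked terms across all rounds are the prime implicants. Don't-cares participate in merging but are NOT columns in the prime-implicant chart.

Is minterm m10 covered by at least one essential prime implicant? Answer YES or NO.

YES

Round 0: 00000✓ 00100✓ 00110✓ 00111✓ 01010✓ 01011✓ 01100✓ 01101✓ 10001✓ 10011✓ 10100✓ 10111✓ 11001✓ 11110
Round 1: -0100 -0111 0-100 00-00 001-0 0011- 0101- 0110- 1-001 10-11 100-1
PIs = {-0100, -0111, 0-100, 00-00, 001-0, 0011-, 0101-, 0110-, 1-001, 10-11, 100-1, 11110}
Coverage chart:
  m0: 00-00 ←essential
  m4: -0100,0-100,00-00,001-0
  m6: 001-0,0011-
  m7: -0111,0011-
  m10: 0101- ←essential
  m11: 0101- ←essential
  m12: 0-100,0110-
  m13: 0110- ←essential
  m17: 1-001,100-1
  m19: 10-11,100-1
  m20: -0100 ←essential
  m23: -0111,10-11
  m25: 1-001 ←essential
  m30: 11110 ←essential
Essential: -0100, 00-00, 0101-, 0110-, 1-001, 11110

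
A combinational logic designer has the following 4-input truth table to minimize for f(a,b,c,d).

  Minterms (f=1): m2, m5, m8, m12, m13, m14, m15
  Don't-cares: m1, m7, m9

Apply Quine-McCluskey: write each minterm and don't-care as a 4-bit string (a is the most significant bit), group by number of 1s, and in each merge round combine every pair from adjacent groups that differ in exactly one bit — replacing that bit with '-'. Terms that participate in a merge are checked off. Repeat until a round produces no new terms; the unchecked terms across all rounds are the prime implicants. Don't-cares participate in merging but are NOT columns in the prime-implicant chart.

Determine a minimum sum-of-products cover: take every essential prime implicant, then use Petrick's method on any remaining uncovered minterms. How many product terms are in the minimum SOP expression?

4

Round 0: 0001✓ 0010 0101✓ 0111✓ 1000✓ 1001✓ 1100✓ 1101✓ 1110✓ 1111✓
Round 1: -001✓ -101✓ -111✓ 0-01✓ 01-1✓ 1-00✓ 1-01✓ 100-✓ 11-0✓ 11-1✓ 110-✓ 111-✓
Round 2: --01 -1-1 1-0- 11--
PIs = {--01, -1-1, 0010, 1-0-, 11--}
Coverage chart:
  m2: 0010 ←essential
  m5: --01,-1-1
  m8: 1-0- ←essential
  m12: 1-0-,11--
  m13: --01,-1-1,1-0-,11--
  m14: 11-- ←essential
  m15: -1-1,11--
Essential: 0010, 1-0-, 11--
Petrick residual → --01
Min cover (4 terms): c'd + a'b'cd' + ac' + ab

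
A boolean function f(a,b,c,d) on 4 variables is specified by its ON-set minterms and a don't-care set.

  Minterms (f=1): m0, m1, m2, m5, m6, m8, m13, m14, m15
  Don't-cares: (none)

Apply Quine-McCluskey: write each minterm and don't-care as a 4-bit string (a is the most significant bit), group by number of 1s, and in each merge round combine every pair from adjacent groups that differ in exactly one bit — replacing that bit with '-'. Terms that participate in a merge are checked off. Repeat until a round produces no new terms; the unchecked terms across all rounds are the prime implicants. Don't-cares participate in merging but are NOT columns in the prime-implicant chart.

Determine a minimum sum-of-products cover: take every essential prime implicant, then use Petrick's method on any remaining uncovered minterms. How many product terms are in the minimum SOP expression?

5

Round 0: 0000✓ 0001✓ 0010✓ 0101✓ 0110✓ 1000✓ 1101✓ 1110✓ 1111✓
Round 1: -000 -101 -110 0-01 0-10 00-0 000- 11-1 111-
PIs = {-000, -101, -110, 0-01, 0-10, 00-0, 000-, 11-1, 111-}
Coverage chart:
  m0: -000,00-0,000-
  m1: 0-01,000-
  m2: 0-10,00-0
  m5: -101,0-01
  m6: -110,0-10
  m8: -000 ←essential
  m13: -101,11-1
  m14: -110,111-
  m15: 11-1,111-
Essential: -000
Petrick residual → -101, 0-01, 0-10, 111-
Min cover (5 terms): b'c'd' + bc'd + a'c'd + a'cd' + abc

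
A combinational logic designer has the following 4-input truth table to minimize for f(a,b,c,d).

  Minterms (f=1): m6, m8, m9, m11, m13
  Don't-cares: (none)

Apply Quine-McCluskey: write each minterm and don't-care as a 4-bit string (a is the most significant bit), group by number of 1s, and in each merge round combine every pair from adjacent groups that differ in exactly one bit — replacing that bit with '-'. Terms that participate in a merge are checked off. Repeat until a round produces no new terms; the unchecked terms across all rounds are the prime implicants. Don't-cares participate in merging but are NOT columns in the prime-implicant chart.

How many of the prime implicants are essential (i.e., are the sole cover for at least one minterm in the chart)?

Round 0: 0110 1000✓ 1001✓ 1011✓ 1101✓
Round 1: 1-01 10-1 100-
PIs = {0110, 1-01, 10-1, 100-}
Coverage chart:
  m6: 0110 ←essential
  m8: 100- ←essential
  m9: 1-01,10-1,100-
  m11: 10-1 ←essential
  m13: 1-01 ←essential
Essential: 0110, 1-01, 10-1, 100-

4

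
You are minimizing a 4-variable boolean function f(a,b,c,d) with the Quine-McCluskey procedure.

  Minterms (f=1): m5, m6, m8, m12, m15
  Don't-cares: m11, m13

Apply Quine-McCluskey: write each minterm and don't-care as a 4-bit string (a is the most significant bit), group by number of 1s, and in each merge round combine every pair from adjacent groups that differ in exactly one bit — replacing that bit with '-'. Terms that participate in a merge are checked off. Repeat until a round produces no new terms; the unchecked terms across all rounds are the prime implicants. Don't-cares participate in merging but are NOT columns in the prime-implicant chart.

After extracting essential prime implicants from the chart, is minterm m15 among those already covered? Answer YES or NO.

NO

size-2^0 implicants → 0101(✓)  0110  1000(✓)  1011(✓)  1100(✓)  1101(✓)  1111(✓)
size-2^1 implicants → -101  1-00  1-11  11-1  110-
Unchecked terms (primes): -101, 0110, 1-00, 1-11, 11-1, 110-
Minterm coverage:
  m5 ⊆ -101 [E]
  m6 ⊆ 0110 [E]
  m8 ⊆ 1-00 [E]
  m12 ⊆ 1-00,110-
  m15 ⊆ 1-11,11-1
E = {-101, 0110, 1-00}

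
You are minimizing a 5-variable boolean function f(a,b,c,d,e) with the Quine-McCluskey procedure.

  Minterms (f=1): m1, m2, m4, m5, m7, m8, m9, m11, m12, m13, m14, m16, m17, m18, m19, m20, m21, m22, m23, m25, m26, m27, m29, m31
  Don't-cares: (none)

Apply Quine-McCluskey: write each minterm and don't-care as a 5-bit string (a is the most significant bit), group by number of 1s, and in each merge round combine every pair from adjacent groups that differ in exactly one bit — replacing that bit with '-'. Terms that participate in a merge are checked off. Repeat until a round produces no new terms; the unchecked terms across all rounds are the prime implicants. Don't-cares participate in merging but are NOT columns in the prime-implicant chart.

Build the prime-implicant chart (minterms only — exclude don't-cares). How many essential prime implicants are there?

[col 0] 00001*, 00010*, 00100*, 00101*, 00111*, 01000*, 01001*, 01011*, 01100*, 01101*, 01110*, 10000*, 10001*, 10010*, 10011*, 10100*, 10101*, 10110*, 10111*, 11001*, 11010*, 11011*, 11101*, 11111*
[col 1] -0001*, -0010, -0100*, -0101*, -0111*, -1001*, -1011*, -1101*, 0-001*, 0-100*, 0-101*, 00-01*, 001-1*, 0010-*, 01-00*, 01-01*, 010-1*, 0100-*, 011-0, 0110-*, 1-001*, 1-010*, 1-011*, 1-101*, 1-111*, 10-00*, 10-01*, 10-10*, 10-11*, 100-0*, 100-1*, 1000-*, 1001-*, 101-0*, 101-1*, 1010-*, 1011-*, 11-01*, 11-11*, 110-1*, 1101-*, 111-1*
[col 2] --001*, --101*, -0-01*, -01-1, -010-, -1-01*, -10-1, 0--01*, 0-10-, 01-0-, 1--01*, 1--11*, 1-0-1*, 1-01-, 1-1-1*, 10--0*, 10--1*, 10-0-*, 10-1-*, 100--*, 101--*, 11--1*
[col 3] ---01, 1---1, 10---
Prime implicants: ---01, -0010, -01-1, -010-, -10-1, 0-10-, 01-0-, 011-0, 1---1, 1-01-, 10---
PI chart (minterm → PIs covering it):
  1 | ---01  (sole → essential)
  2 | -0010  (sole → essential)
  4 | -010-,0-10-
  5 | ---01,-01-1,-010-,0-10-
  7 | -01-1  (sole → essential)
  8 | 01-0-  (sole → essential)
  9 | ---01,-10-1,01-0-
  11 | -10-1  (sole → essential)
  12 | 0-10-,01-0-,011-0
  13 | ---01,0-10-,01-0-
  14 | 011-0  (sole → essential)
  16 | 10---  (sole → essential)
  17 | ---01,1---1,10---
  18 | -0010,1-01-,10---
  19 | 1---1,1-01-,10---
  20 | -010-,10---
  21 | ---01,-01-1,-010-,1---1,10---
  22 | 10---  (sole → essential)
  23 | -01-1,1---1,10---
  25 | ---01,-10-1,1---1
  26 | 1-01-  (sole → essential)
  27 | -10-1,1---1,1-01-
  29 | ---01,1---1
  31 | 1---1  (sole → essential)
Essential prime implicants: ---01, -0010, -01-1, -10-1, 01-0-, 011-0, 1---1, 1-01-, 10---

9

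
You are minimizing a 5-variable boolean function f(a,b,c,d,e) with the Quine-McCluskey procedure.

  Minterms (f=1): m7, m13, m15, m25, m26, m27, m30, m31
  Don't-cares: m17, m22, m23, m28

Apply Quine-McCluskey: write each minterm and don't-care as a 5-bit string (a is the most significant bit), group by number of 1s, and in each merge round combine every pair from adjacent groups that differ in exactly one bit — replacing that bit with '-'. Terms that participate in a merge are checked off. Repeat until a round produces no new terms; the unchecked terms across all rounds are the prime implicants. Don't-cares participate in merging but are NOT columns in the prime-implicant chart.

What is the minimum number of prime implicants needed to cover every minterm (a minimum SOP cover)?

size-2^0 implicants → 00111(✓)  01101(✓)  01111(✓)  10001(✓)  10110(✓)  10111(✓)  11001(✓)  11010(✓)  11011(✓)  11100(✓)  11110(✓)  11111(✓)
size-2^1 implicants → -0111(✓)  -1111(✓)  0-111(✓)  011-1  1-001  1-110(✓)  1-111(✓)  1011-(✓)  11-10(✓)  11-11(✓)  110-1  1101-(✓)  111-0  1111-(✓)
size-2^2 implicants → --111  1-11-  11-1-
Unchecked terms (primes): --111, 011-1, 1-001, 1-11-, 11-1-, 110-1, 111-0
Minterm coverage:
  m7 ⊆ --111 [E]
  m13 ⊆ 011-1 [E]
  m15 ⊆ --111,011-1
  m25 ⊆ 1-001,110-1
  m26 ⊆ 11-1- [E]
  m27 ⊆ 11-1-,110-1
  m30 ⊆ 1-11-,11-1-,111-0
  m31 ⊆ --111,1-11-,11-1-
E = {--111, 011-1, 11-1-}
Petrick residual → 1-001
Cover = cde + a'bce + ac'd'e + abd  |cover|=4

4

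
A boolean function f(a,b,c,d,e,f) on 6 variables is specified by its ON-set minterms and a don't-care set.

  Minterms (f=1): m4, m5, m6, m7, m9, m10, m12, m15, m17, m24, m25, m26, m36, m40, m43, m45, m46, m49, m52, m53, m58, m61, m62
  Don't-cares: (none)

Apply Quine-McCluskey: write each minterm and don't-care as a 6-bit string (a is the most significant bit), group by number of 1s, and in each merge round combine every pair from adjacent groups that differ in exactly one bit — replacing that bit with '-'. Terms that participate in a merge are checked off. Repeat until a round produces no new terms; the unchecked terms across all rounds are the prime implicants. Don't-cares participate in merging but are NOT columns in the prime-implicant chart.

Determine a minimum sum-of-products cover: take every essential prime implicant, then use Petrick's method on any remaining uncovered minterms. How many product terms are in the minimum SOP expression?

14

Round 0: 000100✓ 000101✓ 000110✓ 000111✓ 001001✓ 001010✓ 001100✓ 001111✓ 010001✓ 011000✓ 011001✓ 011010✓ 100100✓ 101000 101011 101101✓ 101110✓ 110001✓ 110100✓ 110101✓ 111010✓ 111101✓ 111110✓
Round 1: -00100 -10001 -11010 0-1001 0-1010 00-100 00-111 0001-0✓ 0001-1✓ 00010-✓ 00011-✓ 01-001 0110-0 01100- 1-0100 1-1101 1-1110 11-101 110-01 11010- 111-10
Round 2: 0001--
PIs = {-00100, -10001, -11010, 0-1001, 0-1010, 00-100, 00-111, 0001--, 01-001, 0110-0, 01100-, 1-0100, 1-1101, 1-1110, 101000, 101011, 11-101, 110-01, 11010-, 111-10}
Coverage chart:
  m4: -00100,00-100,0001--
  m5: 0001-- ←essential
  m6: 0001-- ←essential
  m7: 00-111,0001--
  m9: 0-1001 ←essential
  m10: 0-1010 ←essential
  m12: 00-100 ←essential
  m15: 00-111 ←essential
  m17: -10001,01-001
  m24: 0110-0,01100-
  m25: 0-1001,01-001,01100-
  m26: -11010,0-1010,0110-0
  m36: -00100,1-0100
  m40: 101000 ←essential
  m43: 101011 ←essential
  m45: 1-1101 ←essential
  m46: 1-1110 ←essential
  m49: -10001,110-01
  m52: 1-0100,11010-
  m53: 11-101,110-01,11010-
  m58: -11010,111-10
  m61: 1-1101,11-101
  m62: 1-1110,111-10
Essential: 0-1001, 0-1010, 00-100, 00-111, 0001--, 1-1101, 1-1110, 101000, 101011
Petrick residual → -00100, -10001, -11010, 0110-0, 11010-
Min cover (14 terms): b'c'de'f' + bc'd'e'f + bcd'ef' + a'cd'e'f + a'cd'ef' + a'b'de'f' + a'b'def + a'b'c'd + a'bcd'f' + acde'f + acdef' + ab'cd'e'f' + ab'cd'ef + abc'de'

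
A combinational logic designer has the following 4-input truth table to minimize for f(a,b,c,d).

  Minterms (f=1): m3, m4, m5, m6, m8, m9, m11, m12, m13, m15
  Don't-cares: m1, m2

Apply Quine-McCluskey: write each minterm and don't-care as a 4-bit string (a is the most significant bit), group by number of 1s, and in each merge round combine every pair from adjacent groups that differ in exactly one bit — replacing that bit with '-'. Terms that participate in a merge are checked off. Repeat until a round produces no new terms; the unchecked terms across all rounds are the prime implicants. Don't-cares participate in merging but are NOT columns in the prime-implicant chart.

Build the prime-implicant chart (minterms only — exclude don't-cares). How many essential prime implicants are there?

2

Round 0: 0001✓ 0010✓ 0011✓ 0100✓ 0101✓ 0110✓ 1000✓ 1001✓ 1011✓ 1100✓ 1101✓ 1111✓
Round 1: -001✓ -011✓ -100✓ -101✓ 0-01✓ 0-10 00-1✓ 001- 01-0 010-✓ 1-00✓ 1-01✓ 1-11✓ 10-1✓ 100-✓ 11-1✓ 110-✓
Round 2: --01 -0-1 -10- 1--1 1-0-
PIs = {--01, -0-1, -10-, 0-10, 001-, 01-0, 1--1, 1-0-}
Coverage chart:
  m3: -0-1,001-
  m4: -10-,01-0
  m5: --01,-10-
  m6: 0-10,01-0
  m8: 1-0- ←essential
  m9: --01,-0-1,1--1,1-0-
  m11: -0-1,1--1
  m12: -10-,1-0-
  m13: --01,-10-,1--1,1-0-
  m15: 1--1 ←essential
Essential: 1--1, 1-0-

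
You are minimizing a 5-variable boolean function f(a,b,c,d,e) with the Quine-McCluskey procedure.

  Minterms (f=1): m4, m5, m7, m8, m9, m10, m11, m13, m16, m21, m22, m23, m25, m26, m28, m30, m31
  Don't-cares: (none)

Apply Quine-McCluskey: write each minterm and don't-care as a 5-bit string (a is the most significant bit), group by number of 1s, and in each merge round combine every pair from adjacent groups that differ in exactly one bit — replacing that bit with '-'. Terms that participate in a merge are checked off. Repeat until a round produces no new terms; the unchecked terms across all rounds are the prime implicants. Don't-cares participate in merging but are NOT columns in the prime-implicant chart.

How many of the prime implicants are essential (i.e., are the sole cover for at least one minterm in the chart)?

7

Round 0: 00100✓ 00101✓ 00111✓ 01000✓ 01001✓ 01010✓ 01011✓ 01101✓ 10000 10101✓ 10110✓ 10111✓ 11001✓ 11010✓ 11100✓ 11110✓ 11111✓
Round 1: -0101✓ -0111✓ -1001 -1010 0-101 001-1✓ 0010- 01-01 010-0✓ 010-1✓ 0100-✓ 0101-✓ 1-110✓ 1-111✓ 101-1✓ 1011-✓ 11-10 111-0 1111-✓
Round 2: -01-1 010-- 1-11-
PIs = {-01-1, -1001, -1010, 0-101, 0010-, 01-01, 010--, 1-11-, 10000, 11-10, 111-0}
Coverage chart:
  m4: 0010- ←essential
  m5: -01-1,0-101,0010-
  m7: -01-1 ←essential
  m8: 010-- ←essential
  m9: -1001,01-01,010--
  m10: -1010,010--
  m11: 010-- ←essential
  m13: 0-101,01-01
  m16: 10000 ←essential
  m21: -01-1 ←essential
  m22: 1-11- ←essential
  m23: -01-1,1-11-
  m25: -1001 ←essential
  m26: -1010,11-10
  m28: 111-0 ←essential
  m30: 1-11-,11-10,111-0
  m31: 1-11- ←essential
Essential: -01-1, -1001, 0010-, 010--, 1-11-, 10000, 111-0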